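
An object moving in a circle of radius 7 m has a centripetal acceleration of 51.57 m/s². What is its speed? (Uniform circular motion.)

v = √(a_c × r) = √(51.57 × 7) = 19.0 m/s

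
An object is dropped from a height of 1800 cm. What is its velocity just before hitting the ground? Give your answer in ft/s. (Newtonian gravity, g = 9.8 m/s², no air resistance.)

h = 1800 cm × 0.01 = 18.0 m
v = √(2gh) = √(2 × 9.8 × 18.0) = 18.783 m/s
v = 18.783 m/s / 0.3048 = 61.62 ft/s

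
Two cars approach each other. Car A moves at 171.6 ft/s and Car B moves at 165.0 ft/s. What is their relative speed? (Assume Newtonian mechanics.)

v_rel = v_A + v_B = 171.6 + 165.0 = 336.6 ft/s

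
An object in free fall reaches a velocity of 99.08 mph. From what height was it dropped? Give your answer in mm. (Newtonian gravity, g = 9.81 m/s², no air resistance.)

v = 99.08 mph × 0.44704 = 44.2927 m/s
h = v² / (2g) = 44.2927² / (2 × 9.81) = 99.992 m
h = 99.992 m / 0.001 = 99990 mm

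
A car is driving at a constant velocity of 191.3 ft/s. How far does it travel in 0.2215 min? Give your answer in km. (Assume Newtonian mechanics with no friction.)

v = 191.3 ft/s × 0.3048 = 58.3082 m/s
t = 0.2215 min × 60.0 = 13.29 s
d = v × t = 58.3082 × 13.29 = 774.916 m
d = 774.916 m / 1000.0 = 0.7749 km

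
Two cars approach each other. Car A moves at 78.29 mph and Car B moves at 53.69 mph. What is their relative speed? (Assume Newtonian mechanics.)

v_rel = v_A + v_B = 78.29 + 53.69 = 131.98 mph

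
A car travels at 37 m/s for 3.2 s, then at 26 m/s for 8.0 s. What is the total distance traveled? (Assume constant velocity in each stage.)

d₁ = v₁t₁ = 37 × 3.2 = 118.4 m
d₂ = v₂t₂ = 26 × 8.0 = 208.0 m
d_total = 118.4 + 208.0 = 326.4 m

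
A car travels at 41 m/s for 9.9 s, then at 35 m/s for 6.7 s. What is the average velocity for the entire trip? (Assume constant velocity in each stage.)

d₁ = v₁t₁ = 41 × 9.9 = 405.9 m
d₂ = v₂t₂ = 35 × 6.7 = 234.5 m
d_total = 640.4 m, t_total = 16.6 s
v_avg = d_total/t_total = 640.4/16.6 = 38.58 m/s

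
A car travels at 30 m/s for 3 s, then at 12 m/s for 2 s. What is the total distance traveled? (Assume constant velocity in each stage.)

d₁ = v₁t₁ = 30 × 3 = 90 m
d₂ = v₂t₂ = 12 × 2 = 24 m
d_total = 90 + 24 = 114 m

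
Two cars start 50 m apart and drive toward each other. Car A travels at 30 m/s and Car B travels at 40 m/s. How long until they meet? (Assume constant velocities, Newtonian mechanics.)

Combined speed: v_combined = 30 + 40 = 70 m/s
Time to meet: t = d/v_combined = 50/70 = 0.71 s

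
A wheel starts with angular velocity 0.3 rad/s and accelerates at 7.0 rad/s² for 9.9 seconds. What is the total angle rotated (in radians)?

θ = ω₀t + ½αt² = 0.3×9.9 + ½×7.0×9.9² = 346.01 rad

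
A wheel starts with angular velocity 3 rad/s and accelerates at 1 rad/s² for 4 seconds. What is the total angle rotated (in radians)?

θ = ω₀t + ½αt² = 3×4 + ½×1×4² = 20.0 rad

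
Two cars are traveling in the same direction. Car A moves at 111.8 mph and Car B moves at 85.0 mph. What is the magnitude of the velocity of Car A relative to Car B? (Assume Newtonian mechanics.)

v_rel = |v_A - v_B| = |111.8 - 85.0| = 26.8 mph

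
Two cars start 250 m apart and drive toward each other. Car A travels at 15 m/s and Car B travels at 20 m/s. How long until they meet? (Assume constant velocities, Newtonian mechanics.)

Combined speed: v_combined = 15 + 20 = 35 m/s
Time to meet: t = d/v_combined = 250/35 = 7.14 s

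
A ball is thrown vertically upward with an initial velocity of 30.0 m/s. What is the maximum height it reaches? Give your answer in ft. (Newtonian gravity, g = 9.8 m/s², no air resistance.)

h_max = v₀² / (2g) = 30.0² / (2 × 9.8) = 900.0 / 19.6 = 45.9184 m
h_max = 45.9184 m / 0.3048 = 150.7 ft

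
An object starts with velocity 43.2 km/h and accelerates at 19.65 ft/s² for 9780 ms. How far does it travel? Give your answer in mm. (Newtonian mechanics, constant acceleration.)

v₀ = 43.2 km/h × 0.2777777777777778 = 12.0 m/s
a = 19.65 ft/s² × 0.3048 = 5.98932 m/s²
t = 9780 ms × 0.001 = 9.78 s
d = v₀ × t + ½ × a × t² = 12.0 × 9.78 + 0.5 × 5.98932 × 9.78² = 403.794 m
d = 403.794 m / 0.001 = 403800 mm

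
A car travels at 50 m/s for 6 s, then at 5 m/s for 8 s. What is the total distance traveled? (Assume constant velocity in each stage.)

d₁ = v₁t₁ = 50 × 6 = 300 m
d₂ = v₂t₂ = 5 × 8 = 40 m
d_total = 300 + 40 = 340 m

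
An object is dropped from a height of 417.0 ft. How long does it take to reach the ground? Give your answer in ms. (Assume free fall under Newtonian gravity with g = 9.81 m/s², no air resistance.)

h = 417.0 ft × 0.3048 = 127.102 m
t = √(2h/g) = √(2 × 127.102 / 9.81) = 5.09046 s
t = 5.09046 s / 0.001 = 5090 ms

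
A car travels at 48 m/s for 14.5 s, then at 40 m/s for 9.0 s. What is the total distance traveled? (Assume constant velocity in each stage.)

d₁ = v₁t₁ = 48 × 14.5 = 696.0 m
d₂ = v₂t₂ = 40 × 9.0 = 360.0 m
d_total = 696.0 + 360.0 = 1056.0 m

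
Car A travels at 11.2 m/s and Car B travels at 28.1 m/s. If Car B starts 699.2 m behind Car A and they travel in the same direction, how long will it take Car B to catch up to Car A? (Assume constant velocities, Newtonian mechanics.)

Relative speed: v_rel = 28.1 - 11.2 = 16.9 m/s
Time to catch: t = d₀/v_rel = 699.2/16.9 = 41.37 s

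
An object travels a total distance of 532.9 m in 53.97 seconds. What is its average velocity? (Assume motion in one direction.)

v_avg = Δd / Δt = 532.9 / 53.97 = 9.87 m/s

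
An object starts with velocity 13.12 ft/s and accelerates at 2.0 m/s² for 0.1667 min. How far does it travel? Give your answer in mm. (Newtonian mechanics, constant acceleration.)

v₀ = 13.12 ft/s × 0.3048 = 3.99898 m/s
t = 0.1667 min × 60.0 = 10.002 s
d = v₀ × t + ½ × a × t² = 3.99898 × 10.002 + 0.5 × 2.0 × 10.002² = 140.038 m
d = 140.038 m / 0.001 = 140000 mm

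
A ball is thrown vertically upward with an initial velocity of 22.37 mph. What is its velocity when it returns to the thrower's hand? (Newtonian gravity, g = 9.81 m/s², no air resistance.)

By conservation of energy (no air resistance), the ball returns to the throw height with the same speed as launch, but directed downward.
|v_ground| = v₀ = 22.37 mph
v_ground = 22.37 mph (downward)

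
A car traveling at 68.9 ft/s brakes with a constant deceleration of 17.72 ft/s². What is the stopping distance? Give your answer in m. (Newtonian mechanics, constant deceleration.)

v₀ = 68.9 ft/s × 0.3048 = 21.0007 m/s
a = 17.72 ft/s² × 0.3048 = 5.40106 m/s²
d = v₀² / (2a) = 21.0007² / (2 × 5.40106) = 441.029 / 10.8021 = 40.83 m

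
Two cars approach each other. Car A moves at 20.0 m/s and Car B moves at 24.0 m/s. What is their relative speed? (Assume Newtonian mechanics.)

v_rel = v_A + v_B = 20.0 + 24.0 = 44.0 m/s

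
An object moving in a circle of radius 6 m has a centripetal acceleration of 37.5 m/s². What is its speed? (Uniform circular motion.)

v = √(a_c × r) = √(37.5 × 6) = 15.0 m/s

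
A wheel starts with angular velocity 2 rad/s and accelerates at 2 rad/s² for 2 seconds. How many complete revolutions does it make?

θ = ω₀t + ½αt² = 2×2 + ½×2×2² = 8.0 rad
Total revolutions = θ/(2π) = 8.0/(2π) = 1.27
Complete revolutions = ⌊1.27⌋ = 1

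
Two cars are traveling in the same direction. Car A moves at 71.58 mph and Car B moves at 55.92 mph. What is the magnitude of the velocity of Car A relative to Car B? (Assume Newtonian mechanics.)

v_rel = |v_A - v_B| = |71.58 - 55.92| = 15.66 mph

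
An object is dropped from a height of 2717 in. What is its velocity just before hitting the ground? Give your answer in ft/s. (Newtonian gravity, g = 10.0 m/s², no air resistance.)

h = 2717 in × 0.0254 = 69.0118 m
v = √(2gh) = √(2 × 10.0 × 69.0118) = 37.1515 m/s
v = 37.1515 m/s / 0.3048 = 121.9 ft/s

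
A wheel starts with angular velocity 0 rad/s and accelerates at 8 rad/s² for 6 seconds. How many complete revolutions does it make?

θ = ω₀t + ½αt² = 0×6 + ½×8×6² = 144.0 rad
Total revolutions = θ/(2π) = 144.0/(2π) = 22.92
Complete revolutions = ⌊22.92⌋ = 22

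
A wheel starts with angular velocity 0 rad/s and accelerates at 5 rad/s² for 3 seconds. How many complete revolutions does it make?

θ = ω₀t + ½αt² = 0×3 + ½×5×3² = 22.5 rad
Total revolutions = θ/(2π) = 22.5/(2π) = 3.58
Complete revolutions = ⌊3.58⌋ = 3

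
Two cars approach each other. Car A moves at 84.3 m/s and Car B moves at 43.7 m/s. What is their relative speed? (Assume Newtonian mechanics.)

v_rel = v_A + v_B = 84.3 + 43.7 = 128.0 m/s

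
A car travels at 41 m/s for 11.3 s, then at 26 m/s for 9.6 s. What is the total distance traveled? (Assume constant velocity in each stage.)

d₁ = v₁t₁ = 41 × 11.3 = 463.3 m
d₂ = v₂t₂ = 26 × 9.6 = 249.6 m
d_total = 463.3 + 249.6 = 712.9 m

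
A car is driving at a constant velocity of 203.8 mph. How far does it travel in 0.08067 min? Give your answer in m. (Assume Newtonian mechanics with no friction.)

v = 203.8 mph × 0.44704 = 91.1068 m/s
t = 0.08067 min × 60.0 = 4.8402 s
d = v × t = 91.1068 × 4.8402 = 441.0 m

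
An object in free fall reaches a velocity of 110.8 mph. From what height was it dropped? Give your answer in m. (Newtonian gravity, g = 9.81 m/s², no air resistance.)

v = 110.8 mph × 0.44704 = 49.532 m/s
h = v² / (2g) = 49.532² / (2 × 9.81) = 125.0 m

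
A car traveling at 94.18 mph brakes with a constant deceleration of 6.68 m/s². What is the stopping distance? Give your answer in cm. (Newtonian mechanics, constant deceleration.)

v₀ = 94.18 mph × 0.44704 = 42.1022 m/s
d = v₀² / (2a) = 42.1022² / (2 × 6.68) = 1772.6 / 13.36 = 132.68 m
d = 132.68 m / 0.01 = 13270 cm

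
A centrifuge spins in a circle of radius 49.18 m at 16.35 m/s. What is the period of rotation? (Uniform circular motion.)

T = 2πr/v = 2π×49.18/16.35 = 18.9 s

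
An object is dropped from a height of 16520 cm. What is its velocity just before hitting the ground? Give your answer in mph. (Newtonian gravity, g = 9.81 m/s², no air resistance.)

h = 16520 cm × 0.01 = 165.2 m
v = √(2gh) = √(2 × 9.81 × 165.2) = 56.9317 m/s
v = 56.9317 m/s / 0.44704 = 127.4 mph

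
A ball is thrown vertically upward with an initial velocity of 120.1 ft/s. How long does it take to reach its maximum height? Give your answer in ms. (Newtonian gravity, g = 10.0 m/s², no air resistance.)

v₀ = 120.1 ft/s × 0.3048 = 36.6065 m/s
t_up = v₀ / g = 36.6065 / 10.0 = 3.66065 s
t_up = 3.66065 s / 0.001 = 3661 ms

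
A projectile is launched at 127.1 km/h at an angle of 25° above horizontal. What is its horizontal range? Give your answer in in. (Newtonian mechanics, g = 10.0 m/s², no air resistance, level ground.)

v₀ = 127.1 km/h × 0.2777777777777778 = 35.3056 m/s
R = v₀² × sin(2θ) / g = 35.3056² × sin(2 × 25°) / 10.0 = 1246.49 × 0.766044 / 10.0 = 95.4866 m
R = 95.4866 m / 0.0254 = 3759 in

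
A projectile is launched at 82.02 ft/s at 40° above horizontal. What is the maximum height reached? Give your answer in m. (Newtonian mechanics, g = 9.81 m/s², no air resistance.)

v₀ = 82.02 ft/s × 0.3048 = 24.9997 m/s
H = v₀² × sin²(θ) / (2g) = 24.9997² × sin(40°)² / (2 × 9.81) = 624.985 × 0.413176 / 19.62 = 13.16 m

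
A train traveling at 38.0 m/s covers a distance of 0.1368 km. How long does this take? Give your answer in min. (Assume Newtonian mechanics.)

d = 0.1368 km × 1000.0 = 136.8 m
t = d / v = 136.8 / 38.0 = 3.6 s
t = 3.6 s / 60.0 = 0.06 min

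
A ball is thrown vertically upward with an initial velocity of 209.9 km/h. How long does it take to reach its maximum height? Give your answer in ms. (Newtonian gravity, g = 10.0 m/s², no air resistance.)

v₀ = 209.9 km/h × 0.2777777777777778 = 58.3056 m/s
t_up = v₀ / g = 58.3056 / 10.0 = 5.83056 s
t_up = 5.83056 s / 0.001 = 5831 ms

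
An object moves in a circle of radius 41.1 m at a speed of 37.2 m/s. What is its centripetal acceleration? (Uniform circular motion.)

a_c = v²/r = 37.2²/41.1 = 1383.84/41.1 = 33.67 m/s²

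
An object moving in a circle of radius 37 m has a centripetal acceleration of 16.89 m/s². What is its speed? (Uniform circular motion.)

v = √(a_c × r) = √(16.89 × 37) = 25.0 m/s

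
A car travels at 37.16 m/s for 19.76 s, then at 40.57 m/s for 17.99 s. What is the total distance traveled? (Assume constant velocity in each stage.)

d₁ = v₁t₁ = 37.16 × 19.76 = 734.2816 m
d₂ = v₂t₂ = 40.57 × 17.99 = 729.8543 m
d_total = 734.2816 + 729.8543 = 1464.14 m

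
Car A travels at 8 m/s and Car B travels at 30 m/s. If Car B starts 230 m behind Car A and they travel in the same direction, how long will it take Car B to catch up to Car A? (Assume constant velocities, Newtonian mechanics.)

Relative speed: v_rel = 30 - 8 = 22 m/s
Time to catch: t = d₀/v_rel = 230/22 = 10.45 s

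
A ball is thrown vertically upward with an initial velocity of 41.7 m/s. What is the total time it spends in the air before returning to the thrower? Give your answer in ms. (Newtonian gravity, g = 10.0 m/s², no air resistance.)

t_total = 2 × v₀ / g = 2 × 41.7 / 10.0 = 8.34 s
t_total = 8.34 s / 0.001 = 8340 ms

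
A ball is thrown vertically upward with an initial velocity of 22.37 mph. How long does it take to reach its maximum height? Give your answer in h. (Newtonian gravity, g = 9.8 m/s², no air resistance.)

v₀ = 22.37 mph × 0.44704 = 10.0003 m/s
t_up = v₀ / g = 10.0003 / 9.8 = 1.02044 s
t_up = 1.02044 s / 3600.0 = 0.0002835 h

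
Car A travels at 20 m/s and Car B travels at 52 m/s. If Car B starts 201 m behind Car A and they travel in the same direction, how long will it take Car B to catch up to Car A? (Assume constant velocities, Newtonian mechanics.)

Relative speed: v_rel = 52 - 20 = 32 m/s
Time to catch: t = d₀/v_rel = 201/32 = 6.28 s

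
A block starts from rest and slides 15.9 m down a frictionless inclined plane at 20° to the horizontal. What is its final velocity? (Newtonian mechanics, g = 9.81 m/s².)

a = g sin(θ) = 9.81 × sin(20°) = 3.3552 m/s²
v = √(2ad) = √(2 × 3.3552 × 15.9) = 10.33 m/s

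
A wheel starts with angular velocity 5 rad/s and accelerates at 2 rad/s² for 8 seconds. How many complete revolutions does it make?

θ = ω₀t + ½αt² = 5×8 + ½×2×8² = 104.0 rad
Total revolutions = θ/(2π) = 104.0/(2π) = 16.55
Complete revolutions = ⌊16.55⌋ = 16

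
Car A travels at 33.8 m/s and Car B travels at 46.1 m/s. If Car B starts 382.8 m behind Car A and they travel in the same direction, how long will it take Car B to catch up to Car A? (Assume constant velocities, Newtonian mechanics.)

Relative speed: v_rel = 46.1 - 33.8 = 12.3 m/s
Time to catch: t = d₀/v_rel = 382.8/12.3 = 31.12 s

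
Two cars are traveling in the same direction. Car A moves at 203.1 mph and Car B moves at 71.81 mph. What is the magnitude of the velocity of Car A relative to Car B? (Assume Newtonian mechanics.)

v_rel = |v_A - v_B| = |203.1 - 71.81| = 131.29 mph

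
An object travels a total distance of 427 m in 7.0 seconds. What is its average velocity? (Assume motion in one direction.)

v_avg = Δd / Δt = 427 / 7.0 = 61.0 m/s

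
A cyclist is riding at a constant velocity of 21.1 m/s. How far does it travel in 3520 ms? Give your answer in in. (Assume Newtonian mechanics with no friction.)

t = 3520 ms × 0.001 = 3.52 s
d = v × t = 21.1 × 3.52 = 74.272 m
d = 74.272 m / 0.0254 = 2924 in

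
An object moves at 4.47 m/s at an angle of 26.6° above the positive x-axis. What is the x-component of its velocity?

vₓ = v cos(θ) = 4.47 × cos(26.6°) = 4.0 m/s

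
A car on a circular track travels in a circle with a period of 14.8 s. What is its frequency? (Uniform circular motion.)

f = 1/T = 1/14.8 = 0.0676 Hz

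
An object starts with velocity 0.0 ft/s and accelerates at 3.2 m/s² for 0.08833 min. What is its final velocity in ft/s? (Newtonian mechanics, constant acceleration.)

v₀ = 0.0 ft/s × 0.3048 = 0.0 m/s
t = 0.08833 min × 60.0 = 5.2998 s
v = v₀ + a × t = 0.0 + 3.2 × 5.2998 = 16.9594 m/s
v = 16.9594 m/s / 0.3048 = 55.64 ft/s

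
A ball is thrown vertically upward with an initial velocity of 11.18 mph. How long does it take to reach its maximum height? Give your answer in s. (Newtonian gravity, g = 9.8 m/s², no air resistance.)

v₀ = 11.18 mph × 0.44704 = 4.99791 m/s
t_up = v₀ / g = 4.99791 / 9.8 = 0.51 s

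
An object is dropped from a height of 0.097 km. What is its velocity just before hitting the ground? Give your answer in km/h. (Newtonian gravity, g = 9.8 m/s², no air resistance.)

h = 0.097 km × 1000.0 = 97.0 m
v = √(2gh) = √(2 × 9.8 × 97.0) = 43.6028 m/s
v = 43.6028 m/s / 0.2777777777777778 = 157.0 km/h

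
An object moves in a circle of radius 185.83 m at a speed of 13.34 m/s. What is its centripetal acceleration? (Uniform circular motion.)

a_c = v²/r = 13.34²/185.83 = 177.9556/185.83 = 0.96 m/s²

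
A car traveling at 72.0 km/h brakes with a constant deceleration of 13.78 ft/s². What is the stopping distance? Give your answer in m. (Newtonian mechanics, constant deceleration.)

v₀ = 72.0 km/h × 0.2777777777777778 = 20.0 m/s
a = 13.78 ft/s² × 0.3048 = 4.20014 m/s²
d = v₀² / (2a) = 20.0² / (2 × 4.20014) = 400.0 / 8.40028 = 47.62 m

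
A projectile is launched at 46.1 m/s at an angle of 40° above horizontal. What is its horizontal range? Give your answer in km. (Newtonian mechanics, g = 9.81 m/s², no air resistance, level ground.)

R = v₀² × sin(2θ) / g = 46.1² × sin(2 × 40°) / 9.81 = 2125.21 × 0.984808 / 9.81 = 213.346 m
R = 213.346 m / 1000.0 = 0.2133 km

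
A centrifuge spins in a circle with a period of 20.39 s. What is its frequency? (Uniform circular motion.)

f = 1/T = 1/20.39 = 0.049 Hz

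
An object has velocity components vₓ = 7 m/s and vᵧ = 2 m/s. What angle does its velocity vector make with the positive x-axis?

θ = arctan(vᵧ/vₓ) = arctan(2/7) = 15.95°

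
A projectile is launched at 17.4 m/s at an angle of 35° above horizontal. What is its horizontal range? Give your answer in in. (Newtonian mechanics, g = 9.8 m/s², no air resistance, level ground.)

R = v₀² × sin(2θ) / g = 17.4² × sin(2 × 35°) / 9.8 = 302.76 × 0.939693 / 9.8 = 29.0308 m
R = 29.0308 m / 0.0254 = 1143 in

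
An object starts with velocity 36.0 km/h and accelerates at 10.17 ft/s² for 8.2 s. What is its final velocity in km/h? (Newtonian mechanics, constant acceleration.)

v₀ = 36.0 km/h × 0.2777777777777778 = 10.0 m/s
a = 10.17 ft/s² × 0.3048 = 3.09982 m/s²
v = v₀ + a × t = 10.0 + 3.09982 × 8.2 = 35.4185 m/s
v = 35.4185 m/s / 0.2777777777777778 = 127.5 km/h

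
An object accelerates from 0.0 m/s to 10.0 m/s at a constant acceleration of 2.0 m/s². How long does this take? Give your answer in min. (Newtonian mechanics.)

t = (v - v₀) / a = (10.0 - 0.0) / 2.0 = 5.0 s
t = 5.0 s / 60.0 = 0.08333 min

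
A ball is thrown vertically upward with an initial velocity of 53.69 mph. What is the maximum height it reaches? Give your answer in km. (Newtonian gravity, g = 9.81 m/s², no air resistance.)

v₀ = 53.69 mph × 0.44704 = 24.0016 m/s
h_max = v₀² / (2g) = 24.0016² / (2 × 9.81) = 576.077 / 19.62 = 29.3617 m
h_max = 29.3617 m / 1000.0 = 0.02936 km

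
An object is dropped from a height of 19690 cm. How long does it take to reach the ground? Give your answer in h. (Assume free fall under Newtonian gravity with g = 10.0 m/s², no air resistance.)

h = 19690 cm × 0.01 = 196.9 m
t = √(2h/g) = √(2 × 196.9 / 10.0) = 6.27535 s
t = 6.27535 s / 3600.0 = 0.001743 h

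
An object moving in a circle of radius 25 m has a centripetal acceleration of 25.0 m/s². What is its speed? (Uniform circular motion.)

v = √(a_c × r) = √(25.0 × 25) = 25.0 m/s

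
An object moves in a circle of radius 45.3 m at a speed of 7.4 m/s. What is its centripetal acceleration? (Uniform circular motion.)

a_c = v²/r = 7.4²/45.3 = 54.76/45.3 = 1.21 m/s²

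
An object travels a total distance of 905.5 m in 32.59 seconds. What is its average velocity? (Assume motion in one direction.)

v_avg = Δd / Δt = 905.5 / 32.59 = 27.78 m/s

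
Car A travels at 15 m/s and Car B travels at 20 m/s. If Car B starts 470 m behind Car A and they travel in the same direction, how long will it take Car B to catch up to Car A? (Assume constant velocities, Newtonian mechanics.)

Relative speed: v_rel = 20 - 15 = 5 m/s
Time to catch: t = d₀/v_rel = 470/5 = 94.0 s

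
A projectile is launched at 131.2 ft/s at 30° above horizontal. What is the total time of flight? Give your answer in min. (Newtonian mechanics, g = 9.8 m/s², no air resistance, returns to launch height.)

v₀ = 131.2 ft/s × 0.3048 = 39.9898 m/s
T = 2 × v₀ × sin(θ) / g = 2 × 39.9898 × sin(30°) / 9.8 = 2 × 39.9898 × 0.5 / 9.8 = 4.08059 s
T = 4.08059 s / 60.0 = 0.06801 min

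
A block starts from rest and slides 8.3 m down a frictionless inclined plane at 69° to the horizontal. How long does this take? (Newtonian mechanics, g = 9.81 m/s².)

a = g sin(θ) = 9.81 × sin(69°) = 9.1584 m/s²
t = √(2d/a) = √(2 × 8.3 / 9.1584) = 1.35 s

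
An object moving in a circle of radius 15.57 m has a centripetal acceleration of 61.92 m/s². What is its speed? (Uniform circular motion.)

v = √(a_c × r) = √(61.92 × 15.57) = 31.05 m/s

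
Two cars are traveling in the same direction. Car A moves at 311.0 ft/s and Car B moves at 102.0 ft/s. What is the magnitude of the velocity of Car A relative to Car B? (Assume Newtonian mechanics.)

v_rel = |v_A - v_B| = |311.0 - 102.0| = 209.0 ft/s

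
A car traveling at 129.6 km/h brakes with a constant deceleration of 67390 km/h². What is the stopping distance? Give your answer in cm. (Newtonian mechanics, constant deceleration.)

v₀ = 129.6 km/h × 0.2777777777777778 = 36.0 m/s
a = 67390 km/h² × 7.716049382716049e-05 = 5.19985 m/s²
d = v₀² / (2a) = 36.0² / (2 × 5.19985) = 1296.0 / 10.3997 = 124.619 m
d = 124.619 m / 0.01 = 12460 cm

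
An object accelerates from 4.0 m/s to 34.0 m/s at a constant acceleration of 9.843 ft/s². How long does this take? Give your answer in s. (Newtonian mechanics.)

a = 9.843 ft/s² × 0.3048 = 3.00015 m/s²
t = (v - v₀) / a = (34.0 - 4.0) / 3.00015 = 10.0 s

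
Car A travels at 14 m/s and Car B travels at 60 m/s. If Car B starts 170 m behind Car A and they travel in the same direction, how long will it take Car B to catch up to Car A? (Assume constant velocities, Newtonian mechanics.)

Relative speed: v_rel = 60 - 14 = 46 m/s
Time to catch: t = d₀/v_rel = 170/46 = 3.7 s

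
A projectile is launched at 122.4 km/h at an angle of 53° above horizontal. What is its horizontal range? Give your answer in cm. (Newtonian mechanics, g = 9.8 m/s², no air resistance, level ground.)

v₀ = 122.4 km/h × 0.2777777777777778 = 34.0 m/s
R = v₀² × sin(2θ) / g = 34.0² × sin(2 × 53°) / 9.8 = 1156.0 × 0.961262 / 9.8 = 113.39 m
R = 113.39 m / 0.01 = 11340 cm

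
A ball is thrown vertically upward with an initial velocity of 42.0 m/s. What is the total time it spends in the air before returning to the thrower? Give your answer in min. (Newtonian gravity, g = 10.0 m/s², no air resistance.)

t_total = 2 × v₀ / g = 2 × 42.0 / 10.0 = 8.4 s
t_total = 8.4 s / 60.0 = 0.14 min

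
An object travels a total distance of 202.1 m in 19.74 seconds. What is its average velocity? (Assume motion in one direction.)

v_avg = Δd / Δt = 202.1 / 19.74 = 10.24 m/s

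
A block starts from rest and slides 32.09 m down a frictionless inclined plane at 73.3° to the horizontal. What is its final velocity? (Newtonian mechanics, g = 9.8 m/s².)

a = g sin(θ) = 9.8 × sin(73.3°) = 9.3867 m/s²
v = √(2ad) = √(2 × 9.3867 × 32.09) = 24.54 m/s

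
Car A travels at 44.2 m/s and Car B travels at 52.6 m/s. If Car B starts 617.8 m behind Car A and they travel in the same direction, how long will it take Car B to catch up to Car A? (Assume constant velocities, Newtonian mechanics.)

Relative speed: v_rel = 52.6 - 44.2 = 8.4 m/s
Time to catch: t = d₀/v_rel = 617.8/8.4 = 73.55 s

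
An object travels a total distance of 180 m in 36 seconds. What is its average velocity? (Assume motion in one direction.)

v_avg = Δd / Δt = 180 / 36 = 5.0 m/s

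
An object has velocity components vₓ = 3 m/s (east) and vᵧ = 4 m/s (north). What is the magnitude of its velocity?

|v| = √(vₓ² + vᵧ²) = √(3² + 4²) = √(25) = 5.0 m/s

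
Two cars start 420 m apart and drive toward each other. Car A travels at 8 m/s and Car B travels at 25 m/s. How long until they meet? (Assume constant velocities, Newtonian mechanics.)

Combined speed: v_combined = 8 + 25 = 33 m/s
Time to meet: t = d/v_combined = 420/33 = 12.73 s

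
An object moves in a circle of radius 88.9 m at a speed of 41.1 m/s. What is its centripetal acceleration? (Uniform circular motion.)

a_c = v²/r = 41.1²/88.9 = 1689.21/88.9 = 19.0 m/s²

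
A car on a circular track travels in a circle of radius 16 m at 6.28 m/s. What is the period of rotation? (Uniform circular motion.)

T = 2πr/v = 2π×16/6.28 = 16.01 s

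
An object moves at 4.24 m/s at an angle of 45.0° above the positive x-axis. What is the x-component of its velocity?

vₓ = v cos(θ) = 4.24 × cos(45.0°) = 3.0 m/s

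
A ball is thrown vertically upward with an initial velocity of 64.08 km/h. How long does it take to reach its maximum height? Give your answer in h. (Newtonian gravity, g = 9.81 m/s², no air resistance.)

v₀ = 64.08 km/h × 0.2777777777777778 = 17.8 m/s
t_up = v₀ / g = 17.8 / 9.81 = 1.81448 s
t_up = 1.81448 s / 3600.0 = 0.000504 h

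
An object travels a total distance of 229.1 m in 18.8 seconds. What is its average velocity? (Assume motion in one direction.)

v_avg = Δd / Δt = 229.1 / 18.8 = 12.19 m/s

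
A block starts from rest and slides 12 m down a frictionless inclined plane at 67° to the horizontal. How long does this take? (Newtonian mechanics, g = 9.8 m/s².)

a = g sin(θ) = 9.8 × sin(67°) = 9.0209 m/s²
t = √(2d/a) = √(2 × 12 / 9.0209) = 1.63 s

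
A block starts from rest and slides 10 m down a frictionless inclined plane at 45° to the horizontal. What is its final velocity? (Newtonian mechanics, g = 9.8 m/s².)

a = g sin(θ) = 9.8 × sin(45°) = 6.9296 m/s²
v = √(2ad) = √(2 × 6.9296 × 10) = 11.77 m/s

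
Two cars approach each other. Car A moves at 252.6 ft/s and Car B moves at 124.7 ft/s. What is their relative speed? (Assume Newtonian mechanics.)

v_rel = v_A + v_B = 252.6 + 124.7 = 377.3 ft/s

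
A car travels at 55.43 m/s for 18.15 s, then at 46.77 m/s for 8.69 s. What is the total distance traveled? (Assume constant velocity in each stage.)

d₁ = v₁t₁ = 55.43 × 18.15 = 1006.0545 m
d₂ = v₂t₂ = 46.77 × 8.69 = 406.4313 m
d_total = 1006.0545 + 406.4313 = 1412.49 m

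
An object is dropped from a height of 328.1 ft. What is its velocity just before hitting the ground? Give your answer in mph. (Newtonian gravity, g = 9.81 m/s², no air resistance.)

h = 328.1 ft × 0.3048 = 100.005 m
v = √(2gh) = √(2 × 9.81 × 100.005) = 44.2956 m/s
v = 44.2956 m/s / 0.44704 = 99.09 mph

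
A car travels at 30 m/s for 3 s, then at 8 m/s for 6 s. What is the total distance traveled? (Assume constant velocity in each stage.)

d₁ = v₁t₁ = 30 × 3 = 90 m
d₂ = v₂t₂ = 8 × 6 = 48 m
d_total = 90 + 48 = 138 m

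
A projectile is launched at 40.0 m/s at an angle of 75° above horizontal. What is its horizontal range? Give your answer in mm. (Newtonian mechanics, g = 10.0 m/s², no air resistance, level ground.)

R = v₀² × sin(2θ) / g = 40.0² × sin(2 × 75°) / 10.0 = 1600.0 × 0.5 / 10.0 = 80.0 m
R = 80.0 m / 0.001 = 80000 mm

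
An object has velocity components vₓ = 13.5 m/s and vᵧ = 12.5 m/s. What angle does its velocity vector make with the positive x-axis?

θ = arctan(vᵧ/vₓ) = arctan(12.5/13.5) = 42.8°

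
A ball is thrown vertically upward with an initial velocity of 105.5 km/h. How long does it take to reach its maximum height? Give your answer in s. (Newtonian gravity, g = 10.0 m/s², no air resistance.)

v₀ = 105.5 km/h × 0.2777777777777778 = 29.3056 m/s
t_up = v₀ / g = 29.3056 / 10.0 = 2.931 s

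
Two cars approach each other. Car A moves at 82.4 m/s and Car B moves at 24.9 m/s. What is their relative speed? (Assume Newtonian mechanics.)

v_rel = v_A + v_B = 82.4 + 24.9 = 107.3 m/s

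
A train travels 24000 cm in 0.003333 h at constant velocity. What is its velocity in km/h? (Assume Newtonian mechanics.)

d = 24000 cm × 0.01 = 240.0 m
t = 0.003333 h × 3600.0 = 11.9988 s
v = d / t = 240.0 / 11.9988 = 20.002 m/s
v = 20.002 m/s / 0.2777777777777778 = 72.01 km/h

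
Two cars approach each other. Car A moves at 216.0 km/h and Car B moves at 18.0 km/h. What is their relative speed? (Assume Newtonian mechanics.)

v_rel = v_A + v_B = 216.0 + 18.0 = 234.0 km/h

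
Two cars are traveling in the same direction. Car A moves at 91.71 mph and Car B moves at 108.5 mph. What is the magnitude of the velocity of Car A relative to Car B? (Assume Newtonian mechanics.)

v_rel = |v_A - v_B| = |91.71 - 108.5| = 16.79 mph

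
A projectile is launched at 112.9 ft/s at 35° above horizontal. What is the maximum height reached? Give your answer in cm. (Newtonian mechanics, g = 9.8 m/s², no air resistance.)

v₀ = 112.9 ft/s × 0.3048 = 34.4119 m/s
H = v₀² × sin²(θ) / (2g) = 34.4119² × sin(35°)² / (2 × 9.8) = 1184.18 × 0.32899 / 19.6 = 19.8767 m
H = 19.8767 m / 0.01 = 1988 cm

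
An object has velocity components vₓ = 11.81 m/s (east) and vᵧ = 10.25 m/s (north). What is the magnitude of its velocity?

|v| = √(vₓ² + vᵧ²) = √(11.81² + 10.25²) = √(244.5386) = 15.64 m/s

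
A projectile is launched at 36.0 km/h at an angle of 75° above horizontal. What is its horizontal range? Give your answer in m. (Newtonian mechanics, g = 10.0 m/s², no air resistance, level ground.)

v₀ = 36.0 km/h × 0.2777777777777778 = 10.0 m/s
R = v₀² × sin(2θ) / g = 10.0² × sin(2 × 75°) / 10.0 = 100.0 × 0.5 / 10.0 = 5.0 m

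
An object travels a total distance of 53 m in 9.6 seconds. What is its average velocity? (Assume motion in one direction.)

v_avg = Δd / Δt = 53 / 9.6 = 5.52 m/s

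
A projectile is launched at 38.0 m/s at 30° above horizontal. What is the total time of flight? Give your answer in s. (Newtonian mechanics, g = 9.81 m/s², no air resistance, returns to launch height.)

T = 2 × v₀ × sin(θ) / g = 2 × 38.0 × sin(30°) / 9.81 = 2 × 38.0 × 0.5 / 9.81 = 3.874 s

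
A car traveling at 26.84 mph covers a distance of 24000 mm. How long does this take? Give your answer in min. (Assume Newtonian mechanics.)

d = 24000 mm × 0.001 = 24.0 m
v = 26.84 mph × 0.44704 = 11.9986 m/s
t = d / v = 24.0 / 11.9986 = 2.00023 s
t = 2.00023 s / 60.0 = 0.03334 min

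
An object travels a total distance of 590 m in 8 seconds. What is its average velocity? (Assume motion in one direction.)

v_avg = Δd / Δt = 590 / 8 = 73.75 m/s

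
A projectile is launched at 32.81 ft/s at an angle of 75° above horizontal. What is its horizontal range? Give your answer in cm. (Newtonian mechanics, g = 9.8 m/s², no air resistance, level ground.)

v₀ = 32.81 ft/s × 0.3048 = 10.0005 m/s
R = v₀² × sin(2θ) / g = 10.0005² × sin(2 × 75°) / 9.8 = 100.01 × 0.5 / 9.8 = 5.10255 m
R = 5.10255 m / 0.01 = 510.3 cm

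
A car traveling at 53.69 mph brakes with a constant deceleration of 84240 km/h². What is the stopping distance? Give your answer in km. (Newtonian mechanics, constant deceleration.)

v₀ = 53.69 mph × 0.44704 = 24.0016 m/s
a = 84240 km/h² × 7.716049382716049e-05 = 6.5 m/s²
d = v₀² / (2a) = 24.0016² / (2 × 6.5) = 576.077 / 13.0 = 44.3136 m
d = 44.3136 m / 1000.0 = 0.04431 km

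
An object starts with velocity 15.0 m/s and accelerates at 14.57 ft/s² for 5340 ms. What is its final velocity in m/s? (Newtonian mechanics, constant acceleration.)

a = 14.57 ft/s² × 0.3048 = 4.44094 m/s²
t = 5340 ms × 0.001 = 5.34 s
v = v₀ + a × t = 15.0 + 4.44094 × 5.34 = 38.71 m/s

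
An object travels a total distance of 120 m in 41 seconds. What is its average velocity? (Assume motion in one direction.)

v_avg = Δd / Δt = 120 / 41 = 2.93 m/s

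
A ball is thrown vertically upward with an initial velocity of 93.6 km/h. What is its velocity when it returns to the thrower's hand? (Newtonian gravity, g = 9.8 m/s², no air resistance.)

By conservation of energy (no air resistance), the ball returns to the throw height with the same speed as launch, but directed downward.
|v_ground| = v₀ = 93.6 km/h
v_ground = 93.6 km/h (downward)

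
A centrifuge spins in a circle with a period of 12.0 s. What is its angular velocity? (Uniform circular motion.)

ω = 2π/T = 2π/12.0 = 0.5236 rad/s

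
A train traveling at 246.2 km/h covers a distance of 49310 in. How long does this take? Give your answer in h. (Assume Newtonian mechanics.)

d = 49310 in × 0.0254 = 1252.47 m
v = 246.2 km/h × 0.2777777777777778 = 68.3889 m/s
t = d / v = 1252.47 / 68.3889 = 18.3139 s
t = 18.3139 s / 3600.0 = 0.005087 h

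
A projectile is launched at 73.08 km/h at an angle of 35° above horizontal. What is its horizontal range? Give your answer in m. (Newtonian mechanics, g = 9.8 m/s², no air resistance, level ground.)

v₀ = 73.08 km/h × 0.2777777777777778 = 20.3 m/s
R = v₀² × sin(2θ) / g = 20.3² × sin(2 × 35°) / 9.8 = 412.09 × 0.939693 / 9.8 = 39.51 m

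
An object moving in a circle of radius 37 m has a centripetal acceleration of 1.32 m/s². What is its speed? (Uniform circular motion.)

v = √(a_c × r) = √(1.32 × 37) = 6.99 m/s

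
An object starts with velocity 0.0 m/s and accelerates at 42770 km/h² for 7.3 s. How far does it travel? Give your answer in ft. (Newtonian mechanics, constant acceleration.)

a = 42770 km/h² × 7.716049382716049e-05 = 3.30015 m/s²
d = v₀ × t + ½ × a × t² = 0.0 × 7.3 + 0.5 × 3.30015 × 7.3² = 87.9325 m
d = 87.9325 m / 0.3048 = 288.5 ft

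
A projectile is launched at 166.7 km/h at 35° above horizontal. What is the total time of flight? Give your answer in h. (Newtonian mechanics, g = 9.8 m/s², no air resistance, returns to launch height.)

v₀ = 166.7 km/h × 0.2777777777777778 = 46.3056 m/s
T = 2 × v₀ × sin(θ) / g = 2 × 46.3056 × sin(35°) / 9.8 = 2 × 46.3056 × 0.573576 / 9.8 = 5.42036 s
T = 5.42036 s / 3600.0 = 0.001506 h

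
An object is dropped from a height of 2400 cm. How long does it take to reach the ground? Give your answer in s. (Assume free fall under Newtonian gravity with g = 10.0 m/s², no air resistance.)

h = 2400 cm × 0.01 = 24.0 m
t = √(2h/g) = √(2 × 24.0 / 10.0) = 2.191 s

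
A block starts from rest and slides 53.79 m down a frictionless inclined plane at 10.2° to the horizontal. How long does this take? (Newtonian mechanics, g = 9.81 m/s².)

a = g sin(θ) = 9.81 × sin(10.2°) = 1.7372 m/s²
t = √(2d/a) = √(2 × 53.79 / 1.7372) = 7.87 s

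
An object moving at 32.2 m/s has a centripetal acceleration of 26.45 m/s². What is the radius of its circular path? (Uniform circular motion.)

r = v²/a_c = 32.2²/26.45 = 39.2 m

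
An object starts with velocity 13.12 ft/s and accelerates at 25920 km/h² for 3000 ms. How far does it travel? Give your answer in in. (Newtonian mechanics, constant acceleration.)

v₀ = 13.12 ft/s × 0.3048 = 3.998976 m/s
a = 25920 km/h² × 7.716049382716049e-05 = 2.0 m/s²
t = 3000 ms × 0.001 = 3.0 s
d = v₀ × t + ½ × a × t² = 3.998976 × 3.0 + 0.5 × 2.0 × 3.0² = 20.99693 m
d = 20.99693 m / 0.0254 = 826.7 in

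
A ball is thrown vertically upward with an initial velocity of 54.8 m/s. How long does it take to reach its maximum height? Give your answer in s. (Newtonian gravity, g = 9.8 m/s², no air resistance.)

t_up = v₀ / g = 54.8 / 9.8 = 5.592 s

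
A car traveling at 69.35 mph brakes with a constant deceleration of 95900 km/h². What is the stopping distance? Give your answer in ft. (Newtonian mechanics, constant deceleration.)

v₀ = 69.35 mph × 0.44704 = 31.0022 m/s
a = 95900 km/h² × 7.716049382716049e-05 = 7.39969 m/s²
d = v₀² / (2a) = 31.0022² / (2 × 7.39969) = 961.136 / 14.7994 = 64.9443 m
d = 64.9443 m / 0.3048 = 213.1 ft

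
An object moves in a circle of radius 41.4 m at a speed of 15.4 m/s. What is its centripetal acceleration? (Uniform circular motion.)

a_c = v²/r = 15.4²/41.4 = 237.16/41.4 = 5.73 m/s²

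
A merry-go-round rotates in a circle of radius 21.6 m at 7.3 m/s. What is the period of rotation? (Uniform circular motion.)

T = 2πr/v = 2π×21.6/7.3 = 18.59 s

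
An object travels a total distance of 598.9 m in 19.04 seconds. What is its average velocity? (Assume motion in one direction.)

v_avg = Δd / Δt = 598.9 / 19.04 = 31.45 m/s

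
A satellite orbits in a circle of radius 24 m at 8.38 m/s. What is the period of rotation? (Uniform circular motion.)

T = 2πr/v = 2π×24/8.38 = 17.99 s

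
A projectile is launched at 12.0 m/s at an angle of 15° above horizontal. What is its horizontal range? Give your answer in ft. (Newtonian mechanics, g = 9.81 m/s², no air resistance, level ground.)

R = v₀² × sin(2θ) / g = 12.0² × sin(2 × 15°) / 9.81 = 144.0 × 0.5 / 9.81 = 7.33945 m
R = 7.33945 m / 0.3048 = 24.08 ft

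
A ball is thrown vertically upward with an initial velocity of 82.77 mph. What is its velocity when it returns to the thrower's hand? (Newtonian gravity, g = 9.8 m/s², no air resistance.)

By conservation of energy (no air resistance), the ball returns to the throw height with the same speed as launch, but directed downward.
|v_ground| = v₀ = 82.77 mph
v_ground = 82.77 mph (downward)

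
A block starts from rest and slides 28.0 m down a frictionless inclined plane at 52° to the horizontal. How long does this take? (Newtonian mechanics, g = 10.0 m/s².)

a = g sin(θ) = 10.0 × sin(52°) = 7.8801 m/s²
t = √(2d/a) = √(2 × 28.0 / 7.8801) = 2.67 s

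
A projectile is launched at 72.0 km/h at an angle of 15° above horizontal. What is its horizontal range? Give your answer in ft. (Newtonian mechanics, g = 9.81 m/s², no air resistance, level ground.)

v₀ = 72.0 km/h × 0.2777777777777778 = 20.0 m/s
R = v₀² × sin(2θ) / g = 20.0² × sin(2 × 15°) / 9.81 = 400.0 × 0.5 / 9.81 = 20.3874 m
R = 20.3874 m / 0.3048 = 66.89 ft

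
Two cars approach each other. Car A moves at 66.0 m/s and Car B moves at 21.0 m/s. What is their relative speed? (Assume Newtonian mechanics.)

v_rel = v_A + v_B = 66.0 + 21.0 = 87.0 m/s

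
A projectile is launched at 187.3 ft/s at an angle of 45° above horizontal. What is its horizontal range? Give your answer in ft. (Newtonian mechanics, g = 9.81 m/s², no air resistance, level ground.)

v₀ = 187.3 ft/s × 0.3048 = 57.089 m/s
R = v₀² × sin(2θ) / g = 57.089² × sin(2 × 45°) / 9.81 = 3259.15 × 1.0 / 9.81 = 332.227 m
R = 332.227 m / 0.3048 = 1090 ft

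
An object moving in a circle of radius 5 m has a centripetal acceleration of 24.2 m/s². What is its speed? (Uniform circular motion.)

v = √(a_c × r) = √(24.2 × 5) = 11.0 m/s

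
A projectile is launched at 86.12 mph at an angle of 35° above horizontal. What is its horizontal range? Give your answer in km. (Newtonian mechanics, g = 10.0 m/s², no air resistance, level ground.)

v₀ = 86.12 mph × 0.44704 = 38.4991 m/s
R = v₀² × sin(2θ) / g = 38.4991² × sin(2 × 35°) / 10.0 = 1482.18 × 0.939693 / 10.0 = 139.279 m
R = 139.279 m / 1000.0 = 0.1393 km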